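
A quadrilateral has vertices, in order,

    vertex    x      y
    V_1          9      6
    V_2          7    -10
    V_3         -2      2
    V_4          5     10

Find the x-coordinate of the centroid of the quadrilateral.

256/57

Apply Gauss's area formula. First the cross-terms c_i = x_i·y_{i+1} − x_{i+1}·y_i:
  -132, -6, -30, -60  ⇒  2A = -228, A = -114.
Then Σ (x_i + x_{i+1})·c_i = -3072, so x̄ = -3072 / (6·(-114)) = 256/57.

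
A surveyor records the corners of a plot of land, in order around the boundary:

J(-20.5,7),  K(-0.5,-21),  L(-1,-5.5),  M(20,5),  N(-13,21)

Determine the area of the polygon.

672.625

Apply the shoelace (surveyor's) formula: 2A = Σ (x_i·y_{i+1} − x_{i+1}·y_i), indices taken mod 5.
Σ = (434) + (-18.25) + (105) + (485) + (339.5) = 1345.25
Area = |Σ|/2 = 672.625.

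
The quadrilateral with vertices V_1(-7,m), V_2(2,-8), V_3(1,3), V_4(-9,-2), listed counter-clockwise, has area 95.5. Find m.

The doubled signed area Σ (x_i y_{i+1} − x_{i+1} y_i) is linear in m.
With m=0 it equals 81; the coefficient of m is -11 (from the two edges through V_1).
So -11·m + 81 = 2·95.5 = 191 ⇒ m = -10.

-10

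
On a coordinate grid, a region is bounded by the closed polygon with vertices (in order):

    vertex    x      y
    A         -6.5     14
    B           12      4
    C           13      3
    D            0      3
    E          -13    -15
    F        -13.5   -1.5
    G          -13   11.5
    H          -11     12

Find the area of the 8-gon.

297.625

Σ = (-194) + (-16) + (39) + (39) + (-183) + (-174.75) + (-29.5) + (-76) = -595.25
Area = |Σ|/2 = 297.625.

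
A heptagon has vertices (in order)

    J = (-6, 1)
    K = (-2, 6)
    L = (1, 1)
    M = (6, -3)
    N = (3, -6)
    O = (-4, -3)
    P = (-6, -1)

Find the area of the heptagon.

Apply the shoelace (surveyor's) formula: 2A = Σ (x_i·y_{i+1} − x_{i+1}·y_i), indices taken mod 7.
J→K: (-6)(6) − (-2)(1) = -34
K→L: (-2)(1) − (1)(6) = -8
L→M: (1)(-3) − (6)(1) = -9
M→N: (6)(-6) − (3)(-3) = -27
N→O: (3)(-3) − (-4)(-6) = -33
O→P: (-4)(-1) − (-6)(-3) = -14
P→J: (-6)(1) − (-6)(-1) = -12
Σ = -137
Area = |Σ|/2 = 68.5.

68.5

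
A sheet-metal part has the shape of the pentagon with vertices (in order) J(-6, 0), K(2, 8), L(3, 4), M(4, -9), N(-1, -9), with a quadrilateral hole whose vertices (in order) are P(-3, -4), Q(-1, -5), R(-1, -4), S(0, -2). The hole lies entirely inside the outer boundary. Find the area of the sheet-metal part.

Outer boundary:
Apply the shoelace formula: 2A = Σ (x_i·y_{i+1} − x_{i+1}·y_i), indices taken mod 5.
Σ = (-48) + (-16) + (-43) + (-45) + (-54) = -206
Area = |Σ|/2 = 103.
Hole:
Apply the shoelace (surveyor's) formula: 2A = Σ (x_i·y_{i+1} − x_{i+1}·y_i), indices taken mod 4.
Cross-terms: 11, -1, 2, -6  ⇒  Σ = 6
Area = |Σ|/2 = 3.
Net area = 103 − 3 = 100.

100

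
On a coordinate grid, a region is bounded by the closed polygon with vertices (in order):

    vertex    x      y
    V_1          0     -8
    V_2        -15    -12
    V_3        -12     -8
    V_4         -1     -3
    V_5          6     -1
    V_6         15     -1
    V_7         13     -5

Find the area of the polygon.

127

Apply Gauss's area formula: 2A = Σ (x_i·y_{i+1} − x_{i+1}·y_i), indices taken mod 7.
Σ = (-120) + (-24) + (28) + (19) + (9) + (-62) + (-104) = -254
Area = |Σ|/2 = 127.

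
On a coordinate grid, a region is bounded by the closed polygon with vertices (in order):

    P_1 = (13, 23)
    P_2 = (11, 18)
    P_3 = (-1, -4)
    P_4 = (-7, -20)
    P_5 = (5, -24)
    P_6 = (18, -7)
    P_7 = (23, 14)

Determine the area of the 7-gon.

686

Apply the shoelace (surveyor's) formula: 2A = Σ (x_i·y_{i+1} − x_{i+1}·y_i), indices taken mod 7.
P_1→P_2: (13)(18) − (11)(23) = -19
P_2→P_3: (11)(-4) − (-1)(18) = -26
P_3→P_4: (-1)(-20) − (-7)(-4) = -8
P_4→P_5: (-7)(-24) − (5)(-20) = 268
P_5→P_6: (5)(-7) − (18)(-24) = 397
P_6→P_7: (18)(14) − (23)(-7) = 413
P_7→P_1: (23)(23) − (13)(14) = 347
Σ = 1372
Area = |Σ|/2 = 686.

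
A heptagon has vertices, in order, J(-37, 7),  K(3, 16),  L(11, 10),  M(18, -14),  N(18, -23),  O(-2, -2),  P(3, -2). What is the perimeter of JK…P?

160

|JK| = √((40)² + (9)²) = √1681 = 41
|KL| = √((8)² + (-6)²) = √100 = 10
|LM| = √((7)² + (-24)²) = √625 = 25
|MN| = √((0)² + (-9)²) = √81 = 9
|NO| = √((-20)² + (21)²) = √841 = 29
|OP| = √((5)² + (0)²) = √25 = 5
|PJ| = √((-40)² + (9)²) = √1681 = 41
Perimeter = 41 + 10 + 25 + 9 + 29 + 5 + 41 = 160.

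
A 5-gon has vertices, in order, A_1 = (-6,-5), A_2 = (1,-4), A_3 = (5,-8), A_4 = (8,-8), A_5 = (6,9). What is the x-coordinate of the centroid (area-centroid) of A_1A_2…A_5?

101/33

Apply the shoelace formula. First the cross-terms c_i = x_i·y_{i+1} − x_{i+1}·y_i:
  29, 12, 24, 120, 24  ⇒  2A = 209, A = 104.5.
Then Σ (x_i + x_{i+1})·c_i = 1919, so x̄ = 1919 / (6·104.5) = 101/33.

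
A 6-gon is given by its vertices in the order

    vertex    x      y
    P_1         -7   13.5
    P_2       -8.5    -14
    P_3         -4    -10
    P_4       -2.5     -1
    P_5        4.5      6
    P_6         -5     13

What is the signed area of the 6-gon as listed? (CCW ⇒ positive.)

161.125

Cross-terms: 212.75, 29, -21, -10.5, 88.5, 23.5  ⇒  Σ = 322.25
Signed area = Σ/2 = 161.125 (positive ⇒ counter-clockwise traversal).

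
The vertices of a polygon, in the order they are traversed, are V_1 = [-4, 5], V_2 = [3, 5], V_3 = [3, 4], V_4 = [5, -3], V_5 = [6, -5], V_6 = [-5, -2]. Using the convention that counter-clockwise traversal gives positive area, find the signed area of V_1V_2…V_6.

-72

Apply the surveyor's formula: 2A = Σ (x_i·y_{i+1} − x_{i+1}·y_i), indices taken mod 6.
Σ = (-35) + (-3) + (-29) + (-7) + (-37) + (-33) = -144
Signed area = Σ/2 = -72 (negative ⇒ clockwise traversal).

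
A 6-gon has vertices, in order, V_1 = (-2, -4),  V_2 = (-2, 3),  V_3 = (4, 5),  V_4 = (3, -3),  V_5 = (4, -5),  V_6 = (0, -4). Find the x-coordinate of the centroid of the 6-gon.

Apply the shoelace (surveyor's) formula. First the cross-terms c_i = x_i·y_{i+1} − x_{i+1}·y_i:
  -14, -22, -27, -3, -16, -8  ⇒  2A = -90, A = -45.
Then Σ (x_i + x_{i+1})·c_i = -246, so x̄ = -246 / (6·(-45)) = 41/45.

41/45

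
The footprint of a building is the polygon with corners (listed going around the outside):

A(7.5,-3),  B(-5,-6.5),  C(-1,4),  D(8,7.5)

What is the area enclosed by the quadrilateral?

105

Apply the shoelace (surveyor's) formula: 2A = Σ (x_i·y_{i+1} − x_{i+1}·y_i), indices taken mod 4.
A→B: (7.5)(-6.5) − (-5)(-3) = -63.75
B→C: (-5)(4) − (-1)(-6.5) = -26.5
C→D: (-1)(7.5) − (8)(4) = -39.5
D→A: (8)(-3) − (7.5)(7.5) = -80.25
Σ = -210
Area = |Σ|/2 = 105.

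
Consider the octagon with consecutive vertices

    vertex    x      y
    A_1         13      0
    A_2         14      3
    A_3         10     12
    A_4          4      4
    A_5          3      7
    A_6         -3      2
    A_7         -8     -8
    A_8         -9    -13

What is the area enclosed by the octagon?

226.5

Apply Gauss's area formula: 2A = Σ (x_i·y_{i+1} − x_{i+1}·y_i), indices taken mod 8.
Σ = (39) + (138) + (-8) + (16) + (27) + (40) + (32) + (169) = 453
Area = |Σ|/2 = 226.5.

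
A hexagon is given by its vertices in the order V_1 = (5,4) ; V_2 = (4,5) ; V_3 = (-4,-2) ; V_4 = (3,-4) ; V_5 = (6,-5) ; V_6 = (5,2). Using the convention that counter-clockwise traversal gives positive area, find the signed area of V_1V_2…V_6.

Apply the surveyor's formula: 2A = Σ (x_i·y_{i+1} − x_{i+1}·y_i), indices taken mod 6.
Σ = (9) + (12) + (22) + (9) + (37) + (10) = 99
Signed area = Σ/2 = 49.5 (positive ⇒ counter-clockwise traversal).

49.5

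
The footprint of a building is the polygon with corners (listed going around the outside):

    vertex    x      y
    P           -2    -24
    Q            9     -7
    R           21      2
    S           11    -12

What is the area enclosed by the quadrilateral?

83.5

Apply Gauss's area formula: 2A = Σ (x_i·y_{i+1} − x_{i+1}·y_i), indices taken mod 4.
Σ = (230) + (165) + (-274) + (-288) = -167
Area = |Σ|/2 = 83.5.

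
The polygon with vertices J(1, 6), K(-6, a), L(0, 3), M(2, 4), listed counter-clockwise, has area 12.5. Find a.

The doubled signed area Σ (x_i y_{i+1} − x_{i+1} y_i) is linear in a.
With a=0 it equals 20; the coefficient of a is 1 (from the two edges through K).
So 1·a + 20 = 2·12.5 = 25 ⇒ a = 5.

5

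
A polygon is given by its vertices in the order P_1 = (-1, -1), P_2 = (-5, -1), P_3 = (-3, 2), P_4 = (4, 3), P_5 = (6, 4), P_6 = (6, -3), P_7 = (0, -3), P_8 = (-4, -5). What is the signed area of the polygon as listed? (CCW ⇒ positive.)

-54.5

Cross-terms: -4, -13, -17, -2, -42, -18, -12, -1  ⇒  Σ = -109
Signed area = Σ/2 = -54.5 (negative ⇒ clockwise traversal).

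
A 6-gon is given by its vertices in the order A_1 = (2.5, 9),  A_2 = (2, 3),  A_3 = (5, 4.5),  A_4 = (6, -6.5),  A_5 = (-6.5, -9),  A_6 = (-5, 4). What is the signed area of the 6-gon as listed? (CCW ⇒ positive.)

-149.125

Σ = (-10.5) + (-6) + (-59.5) + (-96.25) + (-71) + (-55) = -298.25
Signed area = Σ/2 = -149.125 (negative ⇒ clockwise traversal).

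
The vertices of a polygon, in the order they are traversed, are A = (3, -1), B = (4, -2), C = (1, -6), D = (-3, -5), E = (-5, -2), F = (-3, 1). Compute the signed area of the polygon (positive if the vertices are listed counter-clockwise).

-38.5

Apply the shoelace formula: 2A = Σ (x_i·y_{i+1} − x_{i+1}·y_i), indices taken mod 6.
Cross-terms: -2, -22, -23, -19, -11, 0  ⇒  Σ = -77
Signed area = Σ/2 = -38.5 (negative ⇒ clockwise traversal).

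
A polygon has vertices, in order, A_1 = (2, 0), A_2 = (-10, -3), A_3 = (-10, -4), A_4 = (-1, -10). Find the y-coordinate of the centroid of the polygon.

-133/30

Apply the shoelace formula. First the cross-terms c_i = x_i·y_{i+1} − x_{i+1}·y_i:
  -6, 10, 96, 20  ⇒  2A = 120, A = 60.
Then Σ (y_i + y_{i+1})·c_i = -1596, so ȳ = -1596 / (6·60) = -133/30.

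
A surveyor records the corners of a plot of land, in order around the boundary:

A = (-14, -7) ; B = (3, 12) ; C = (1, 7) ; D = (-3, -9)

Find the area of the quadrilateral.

115.5

A→B: (-14)(12) − (3)(-7) = -147
B→C: (3)(7) − (1)(12) = 9
C→D: (1)(-9) − (-3)(7) = 12
D→A: (-3)(-7) − (-14)(-9) = -105
Σ = -231
Area = |Σ|/2 = 115.5.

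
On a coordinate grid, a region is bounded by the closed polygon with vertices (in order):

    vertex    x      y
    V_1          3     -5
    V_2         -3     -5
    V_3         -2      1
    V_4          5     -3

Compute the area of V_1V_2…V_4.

29

Σ = (-30) + (-13) + (1) + (-16) = -58
Area = |Σ|/2 = 29.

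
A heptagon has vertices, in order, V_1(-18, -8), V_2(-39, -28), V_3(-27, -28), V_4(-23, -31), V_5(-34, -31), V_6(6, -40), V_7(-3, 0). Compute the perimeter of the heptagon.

156

|V_1V_2| = √((-21)² + (-20)²) = √841 = 29
|V_2V_3| = √((12)² + (0)²) = √144 = 12
|V_3V_4| = √((4)² + (-3)²) = √25 = 5
|V_4V_5| = √((-11)² + (0)²) = √121 = 11
|V_5V_6| = √((40)² + (-9)²) = √1681 = 41
|V_6V_7| = √((-9)² + (40)²) = √1681 = 41
|V_7V_1| = √((-15)² + (-8)²) = √289 = 17
Perimeter = 29 + 12 + 5 + 11 + 41 + 41 + 17 = 156.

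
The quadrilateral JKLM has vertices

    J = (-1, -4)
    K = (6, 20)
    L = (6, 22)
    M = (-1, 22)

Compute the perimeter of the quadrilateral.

|JK| = √((7)² + (24)²) = √625 = 25
|KL| = √((0)² + (2)²) = √4 = 2
|LM| = √((-7)² + (0)²) = √49 = 7
|MJ| = √((0)² + (-26)²) = √676 = 26
Perimeter = 25 + 2 + 7 + 26 = 60.

60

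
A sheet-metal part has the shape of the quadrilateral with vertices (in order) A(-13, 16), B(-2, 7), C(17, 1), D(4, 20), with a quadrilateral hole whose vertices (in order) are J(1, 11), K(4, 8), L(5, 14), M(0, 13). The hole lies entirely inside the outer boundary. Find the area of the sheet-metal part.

Outer boundary:
Apply the shoelace (surveyor's) formula: 2A = Σ (x_i·y_{i+1} − x_{i+1}·y_i), indices taken mod 4.
Σ = (-59) + (-121) + (336) + (324) = 480
Area = |Σ|/2 = 240.
Hole:
Apply the shoelace formula: 2A = Σ (x_i·y_{i+1} − x_{i+1}·y_i), indices taken mod 4.
Cross-terms: -36, 16, 65, -13  ⇒  Σ = 32
Area = |Σ|/2 = 16.
Net area = 240 − 16 = 224.

224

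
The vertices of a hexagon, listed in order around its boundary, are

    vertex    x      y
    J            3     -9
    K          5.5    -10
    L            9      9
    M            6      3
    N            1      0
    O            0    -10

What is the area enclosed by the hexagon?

74.5

Apply Gauss's area formula: 2A = Σ (x_i·y_{i+1} − x_{i+1}·y_i), indices taken mod 6.
Σ = (19.5) + (139.5) + (-27) + (-3) + (-10) + (30) = 149
Area = |Σ|/2 = 74.5.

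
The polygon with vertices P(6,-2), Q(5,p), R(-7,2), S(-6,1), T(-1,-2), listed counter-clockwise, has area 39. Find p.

The doubled signed area Σ (x_i y_{i+1} − x_{i+1} y_i) is linear in p.
With p=0 it equals 52; the coefficient of p is 13 (from the two edges through Q).
So 13·p + 52 = 2·39 = 78 ⇒ p = 2.

2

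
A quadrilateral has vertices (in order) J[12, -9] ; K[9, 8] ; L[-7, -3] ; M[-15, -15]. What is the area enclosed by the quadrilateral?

Cross-terms: 177, 29, 60, 315  ⇒  Σ = 581
Area = |Σ|/2 = 290.5.

290.5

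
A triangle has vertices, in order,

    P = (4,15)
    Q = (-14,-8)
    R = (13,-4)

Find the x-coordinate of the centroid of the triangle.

Apply Gauss's area formula. First the cross-terms c_i = x_i·y_{i+1} − x_{i+1}·y_i:
  178, 160, 211  ⇒  2A = 549, A = 274.5.
Then Σ (x_i + x_{i+1})·c_i = 1647, so x̄ = 1647 / (6·274.5) = 1.

1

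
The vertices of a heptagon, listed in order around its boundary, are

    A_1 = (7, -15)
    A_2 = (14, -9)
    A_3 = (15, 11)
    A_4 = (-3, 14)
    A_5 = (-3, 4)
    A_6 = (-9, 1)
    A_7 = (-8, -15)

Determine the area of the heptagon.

Apply the surveyor's formula: 2A = Σ (x_i·y_{i+1} − x_{i+1}·y_i), indices taken mod 7.
Σ = (147) + (289) + (243) + (30) + (33) + (143) + (225) = 1110
Area = |Σ|/2 = 555.

555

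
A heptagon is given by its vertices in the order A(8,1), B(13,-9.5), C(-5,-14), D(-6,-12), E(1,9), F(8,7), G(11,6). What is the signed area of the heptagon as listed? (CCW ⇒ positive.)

-257.75

A→B: (8)(-9.5) − (13)(1) = -89
B→C: (13)(-14) − (-5)(-9.5) = -229.5
C→D: (-5)(-12) − (-6)(-14) = -24
D→E: (-6)(9) − (1)(-12) = -42
E→F: (1)(7) − (8)(9) = -65
F→G: (8)(6) − (11)(7) = -29
G→A: (11)(1) − (8)(6) = -37
Σ = -515.5
Signed area = Σ/2 = -257.75 (negative ⇒ clockwise traversal).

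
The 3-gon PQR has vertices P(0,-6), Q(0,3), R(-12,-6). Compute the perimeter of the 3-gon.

36

|PQ| = √((0)² + (9)²) = √81 = 9
|QR| = √((-12)² + (-9)²) = √225 = 15
|RP| = √((12)² + (0)²) = √144 = 12
Perimeter = 9 + 15 + 12 = 36.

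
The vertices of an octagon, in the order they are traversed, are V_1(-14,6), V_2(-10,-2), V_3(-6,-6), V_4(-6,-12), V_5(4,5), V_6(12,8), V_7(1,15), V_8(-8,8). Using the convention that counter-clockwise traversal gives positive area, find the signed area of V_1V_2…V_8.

Apply the shoelace formula: 2A = Σ (x_i·y_{i+1} − x_{i+1}·y_i), indices taken mod 8.
Σ = (88) + (48) + (36) + (18) + (-28) + (172) + (128) + (64) = 526
Signed area = Σ/2 = 263 (positive ⇒ counter-clockwise traversal).

263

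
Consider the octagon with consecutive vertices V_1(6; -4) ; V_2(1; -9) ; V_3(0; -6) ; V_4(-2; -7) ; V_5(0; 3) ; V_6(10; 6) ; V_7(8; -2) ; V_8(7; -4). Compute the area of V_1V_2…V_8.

Apply the surveyor's formula: 2A = Σ (x_i·y_{i+1} − x_{i+1}·y_i), indices taken mod 8.
Σ = (-50) + (-6) + (-12) + (-6) + (-30) + (-68) + (-18) + (-4) = -194
Area = |Σ|/2 = 97.

97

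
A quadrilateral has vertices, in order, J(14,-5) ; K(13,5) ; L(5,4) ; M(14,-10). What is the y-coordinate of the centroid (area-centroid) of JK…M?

Apply Gauss's area formula. First the cross-terms c_i = x_i·y_{i+1} − x_{i+1}·y_i:
  135, 27, -106, 70  ⇒  2A = 126, A = 63.
Then Σ (y_i + y_{i+1})·c_i = -171, so ȳ = -171 / (6·63) = -19/42.

-19/42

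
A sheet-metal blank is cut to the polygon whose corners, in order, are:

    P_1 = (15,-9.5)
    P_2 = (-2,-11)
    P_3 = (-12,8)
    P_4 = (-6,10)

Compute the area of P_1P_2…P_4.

Apply the shoelace formula: 2A = Σ (x_i·y_{i+1} − x_{i+1}·y_i), indices taken mod 4.
Cross-terms: -184, -148, -72, -93  ⇒  Σ = -497
Area = |Σ|/2 = 248.5.

248.5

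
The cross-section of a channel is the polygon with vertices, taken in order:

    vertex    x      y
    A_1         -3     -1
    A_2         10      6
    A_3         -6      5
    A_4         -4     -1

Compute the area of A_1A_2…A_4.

Apply the shoelace (surveyor's) formula: 2A = Σ (x_i·y_{i+1} − x_{i+1}·y_i), indices taken mod 4.
Cross-terms: -8, 86, 26, 1  ⇒  Σ = 105
Area = |Σ|/2 = 52.5.

52.5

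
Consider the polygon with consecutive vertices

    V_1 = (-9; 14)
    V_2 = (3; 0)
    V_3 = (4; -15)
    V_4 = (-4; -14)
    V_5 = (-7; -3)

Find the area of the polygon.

Apply the shoelace formula: 2A = Σ (x_i·y_{i+1} − x_{i+1}·y_i), indices taken mod 5.
Cross-terms: -42, -45, -116, -86, -125  ⇒  Σ = -414
Area = |Σ|/2 = 207.

207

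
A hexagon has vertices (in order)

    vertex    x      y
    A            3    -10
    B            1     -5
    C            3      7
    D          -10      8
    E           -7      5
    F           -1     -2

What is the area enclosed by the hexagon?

A→B: (3)(-5) − (1)(-10) = -5
B→C: (1)(7) − (3)(-5) = 22
C→D: (3)(8) − (-10)(7) = 94
D→E: (-10)(5) − (-7)(8) = 6
E→F: (-7)(-2) − (-1)(5) = 19
F→A: (-1)(-10) − (3)(-2) = 16
Σ = 152
Area = |Σ|/2 = 76.

76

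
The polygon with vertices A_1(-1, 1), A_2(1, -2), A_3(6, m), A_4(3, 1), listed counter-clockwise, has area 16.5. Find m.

The doubled signed area Σ (x_i y_{i+1} − x_{i+1} y_i) is linear in m.
With m=0 it equals 23; the coefficient of m is -2 (from the two edges through A_3).
So -2·m + 23 = 2·16.5 = 33 ⇒ m = -5.

-5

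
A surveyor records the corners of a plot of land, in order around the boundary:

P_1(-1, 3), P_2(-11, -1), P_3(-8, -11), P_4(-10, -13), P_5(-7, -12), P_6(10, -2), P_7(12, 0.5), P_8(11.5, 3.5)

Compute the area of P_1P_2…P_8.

203.625

P_1→P_2: (-1)(-1) − (-11)(3) = 34
P_2→P_3: (-11)(-11) − (-8)(-1) = 113
P_3→P_4: (-8)(-13) − (-10)(-11) = -6
P_4→P_5: (-10)(-12) − (-7)(-13) = 29
P_5→P_6: (-7)(-2) − (10)(-12) = 134
P_6→P_7: (10)(0.5) − (12)(-2) = 29
P_7→P_8: (12)(3.5) − (11.5)(0.5) = 36.25
P_8→P_1: (11.5)(3) − (-1)(3.5) = 38
Σ = 407.25
Area = |Σ|/2 = 203.625.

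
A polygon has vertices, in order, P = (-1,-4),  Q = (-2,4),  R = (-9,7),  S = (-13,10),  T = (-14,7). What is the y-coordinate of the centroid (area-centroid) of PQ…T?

427/123

Apply the surveyor's formula. First the cross-terms c_i = x_i·y_{i+1} − x_{i+1}·y_i:
  -12, 22, 1, 49, 63  ⇒  2A = 123, A = 61.5.
Then Σ (y_i + y_{i+1})·c_i = 1281, so ȳ = 1281 / (6·61.5) = 427/123.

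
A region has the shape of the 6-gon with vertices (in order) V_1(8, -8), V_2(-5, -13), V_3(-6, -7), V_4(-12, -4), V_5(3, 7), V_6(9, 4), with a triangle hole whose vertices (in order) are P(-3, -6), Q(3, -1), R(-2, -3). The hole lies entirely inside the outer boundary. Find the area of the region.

230.5

Outer boundary:
Apply the surveyor's formula: 2A = Σ (x_i·y_{i+1} − x_{i+1}·y_i), indices taken mod 6.
Cross-terms: -144, -43, -60, -72, -51, -104  ⇒  Σ = -474
Area = |Σ|/2 = 237.
Hole:
P→Q: (-3)(-1) − (3)(-6) = 21
Q→R: (3)(-3) − (-2)(-1) = -11
R→P: (-2)(-6) − (-3)(-3) = 3
Σ = 13
Area = |Σ|/2 = 6.5.
Net area = 237 − 6.5 = 230.5.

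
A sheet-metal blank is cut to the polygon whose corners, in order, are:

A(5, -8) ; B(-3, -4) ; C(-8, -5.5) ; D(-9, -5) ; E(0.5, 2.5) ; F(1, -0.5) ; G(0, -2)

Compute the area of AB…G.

41.875

Apply the shoelace (surveyor's) formula: 2A = Σ (x_i·y_{i+1} − x_{i+1}·y_i), indices taken mod 7.
Cross-terms: -44, -15.5, -9.5, -20, -2.75, -2, 10  ⇒  Σ = -83.75
Area = |Σ|/2 = 41.875.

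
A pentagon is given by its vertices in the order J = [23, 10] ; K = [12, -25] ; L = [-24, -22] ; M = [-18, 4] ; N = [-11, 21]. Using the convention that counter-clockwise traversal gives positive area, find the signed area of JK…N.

-1489

Σ = (-695) + (-864) + (-492) + (-334) + (-593) = -2978
Signed area = Σ/2 = -1489 (negative ⇒ clockwise traversal).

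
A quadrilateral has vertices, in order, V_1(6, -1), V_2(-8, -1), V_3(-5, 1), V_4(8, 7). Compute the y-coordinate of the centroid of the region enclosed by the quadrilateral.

77/45

Apply the shoelace formula. First the cross-terms c_i = x_i·y_{i+1} − x_{i+1}·y_i:
  -14, -13, -43, -50  ⇒  2A = -120, A = -60.
Then Σ (y_i + y_{i+1})·c_i = -616, so ȳ = -616 / (6·(-60)) = 77/45.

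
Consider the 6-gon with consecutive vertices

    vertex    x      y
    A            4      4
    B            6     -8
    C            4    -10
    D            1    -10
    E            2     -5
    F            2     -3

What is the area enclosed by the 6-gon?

37.5

Apply Gauss's area formula: 2A = Σ (x_i·y_{i+1} − x_{i+1}·y_i), indices taken mod 6.
Cross-terms: -56, -28, -30, 15, 4, 20  ⇒  Σ = -75
Area = |Σ|/2 = 37.5.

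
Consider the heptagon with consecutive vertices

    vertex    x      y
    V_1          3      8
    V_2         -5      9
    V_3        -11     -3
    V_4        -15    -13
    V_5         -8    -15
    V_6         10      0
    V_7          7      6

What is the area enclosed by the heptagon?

V_1→V_2: (3)(9) − (-5)(8) = 67
V_2→V_3: (-5)(-3) − (-11)(9) = 114
V_3→V_4: (-11)(-13) − (-15)(-3) = 98
V_4→V_5: (-15)(-15) − (-8)(-13) = 121
V_5→V_6: (-8)(0) − (10)(-15) = 150
V_6→V_7: (10)(6) − (7)(0) = 60
V_7→V_1: (7)(8) − (3)(6) = 38
Σ = 648
Area = |Σ|/2 = 324.

324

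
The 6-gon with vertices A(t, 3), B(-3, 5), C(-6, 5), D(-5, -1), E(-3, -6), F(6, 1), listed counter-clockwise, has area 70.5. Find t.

2

Write out the shoelace sum; only the two edges meeting at A involve t:
2·Area = [(6·3 − t·1) + (t·5 − (-3)·3)] + 106
       = 4·t + 133 = 141
⇒ t = 2.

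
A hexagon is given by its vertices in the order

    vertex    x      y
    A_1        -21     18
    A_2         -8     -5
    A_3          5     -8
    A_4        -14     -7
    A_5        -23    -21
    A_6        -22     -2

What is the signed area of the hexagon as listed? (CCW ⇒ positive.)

Apply the shoelace (surveyor's) formula: 2A = Σ (x_i·y_{i+1} − x_{i+1}·y_i), indices taken mod 6.
Cross-terms: 249, 89, -147, 133, -416, -438  ⇒  Σ = -530
Signed area = Σ/2 = -265 (negative ⇒ clockwise traversal).

-265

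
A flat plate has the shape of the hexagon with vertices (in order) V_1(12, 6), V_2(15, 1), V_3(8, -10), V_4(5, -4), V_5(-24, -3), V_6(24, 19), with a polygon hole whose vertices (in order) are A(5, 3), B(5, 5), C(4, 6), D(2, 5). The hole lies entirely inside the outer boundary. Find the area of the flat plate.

Outer boundary:
Σ = (-78) + (-158) + (18) + (-111) + (-384) + (-84) = -797
Area = |Σ|/2 = 398.5.
Hole:
Apply the surveyor's formula: 2A = Σ (x_i·y_{i+1} − x_{i+1}·y_i), indices taken mod 4.
A→B: (5)(5) − (5)(3) = 10
B→C: (5)(6) − (4)(5) = 10
C→D: (4)(5) − (2)(6) = 8
D→A: (2)(3) − (5)(5) = -19
Σ = 9
Area = |Σ|/2 = 4.5.
Net area = 398.5 − 4.5 = 394.

394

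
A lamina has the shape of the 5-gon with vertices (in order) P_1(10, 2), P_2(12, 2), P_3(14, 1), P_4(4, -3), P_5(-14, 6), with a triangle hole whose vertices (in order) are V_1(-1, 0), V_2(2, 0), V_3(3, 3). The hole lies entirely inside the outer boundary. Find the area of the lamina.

Outer boundary:
Apply the surveyor's formula: 2A = Σ (x_i·y_{i+1} − x_{i+1}·y_i), indices taken mod 5.
Σ = (-4) + (-16) + (-46) + (-18) + (-88) = -172
Area = |Σ|/2 = 86.
Hole:
Apply Gauss's area formula: 2A = Σ (x_i·y_{i+1} − x_{i+1}·y_i), indices taken mod 3.
Cross-terms: 0, 6, 3  ⇒  Σ = 9
Area = |Σ|/2 = 4.5.
Net area = 86 − 4.5 = 81.5.

81.5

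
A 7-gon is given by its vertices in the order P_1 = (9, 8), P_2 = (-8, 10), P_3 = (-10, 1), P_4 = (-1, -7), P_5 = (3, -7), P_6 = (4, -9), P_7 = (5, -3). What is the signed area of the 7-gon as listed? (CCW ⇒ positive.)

Σ = (154) + (92) + (71) + (28) + (1) + (33) + (67) = 446
Signed area = Σ/2 = 223 (positive ⇒ counter-clockwise traversal).

223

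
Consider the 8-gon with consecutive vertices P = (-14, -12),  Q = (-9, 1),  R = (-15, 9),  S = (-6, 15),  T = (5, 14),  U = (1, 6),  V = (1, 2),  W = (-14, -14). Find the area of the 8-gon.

Apply Gauss's area formula: 2A = Σ (x_i·y_{i+1} − x_{i+1}·y_i), indices taken mod 8.
Cross-terms: -122, -66, -171, -159, 16, -4, 14, -28  ⇒  Σ = -520
Area = |Σ|/2 = 260.

260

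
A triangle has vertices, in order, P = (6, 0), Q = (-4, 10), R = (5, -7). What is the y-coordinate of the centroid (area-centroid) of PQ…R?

Apply Gauss's area formula. First the cross-terms c_i = x_i·y_{i+1} − x_{i+1}·y_i:
  60, -22, 42  ⇒  2A = 80, A = 40.
Then Σ (y_i + y_{i+1})·c_i = 240, so ȳ = 240 / (6·40) = 1.

1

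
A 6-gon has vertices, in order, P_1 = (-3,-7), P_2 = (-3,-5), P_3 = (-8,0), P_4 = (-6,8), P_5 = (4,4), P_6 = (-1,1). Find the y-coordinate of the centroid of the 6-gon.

233/111

Apply the surveyor's formula. First the cross-terms c_i = x_i·y_{i+1} − x_{i+1}·y_i:
  -6, -40, -64, -56, 8, 10  ⇒  2A = -148, A = -74.
Then Σ (y_i + y_{i+1})·c_i = -932, so ȳ = -932 / (6·(-74)) = 233/111.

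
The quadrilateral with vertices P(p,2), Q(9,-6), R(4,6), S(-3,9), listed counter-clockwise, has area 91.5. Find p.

The doubled signed area Σ (x_i y_{i+1} − x_{i+1} y_i) is linear in p.
With p=0 it equals 108; the coefficient of p is -15 (from the two edges through P).
So -15·p + 108 = 2·91.5 = 183 ⇒ p = -5.

-5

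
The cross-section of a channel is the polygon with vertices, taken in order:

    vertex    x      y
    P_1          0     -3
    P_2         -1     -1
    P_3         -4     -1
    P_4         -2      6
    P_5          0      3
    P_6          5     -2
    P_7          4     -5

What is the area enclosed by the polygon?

Σ = (-3) + (-3) + (-26) + (-6) + (-15) + (-17) + (-12) = -82
Area = |Σ|/2 = 41.

41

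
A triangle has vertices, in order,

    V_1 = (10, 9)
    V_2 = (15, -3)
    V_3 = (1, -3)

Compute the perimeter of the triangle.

|V_1V_2| = √((5)² + (-12)²) = √169 = 13
|V_2V_3| = √((-14)² + (0)²) = √196 = 14
|V_3V_1| = √((9)² + (12)²) = √225 = 15
Perimeter = 13 + 14 + 15 = 42.

42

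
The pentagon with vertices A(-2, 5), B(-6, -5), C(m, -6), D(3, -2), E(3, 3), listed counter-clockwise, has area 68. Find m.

Write out the shoelace sum; only the two edges meeting at C involve m:
2·Area = [((-6)·(-6) − m·(-5)) + (m·(-2) − 3·(-6))] + 76
       = 3·m + 130 = 136
⇒ m = 2.

2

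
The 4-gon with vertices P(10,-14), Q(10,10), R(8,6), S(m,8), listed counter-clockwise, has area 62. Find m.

4

The doubled signed area Σ (x_i y_{i+1} − x_{i+1} y_i) is linear in m.
With m=0 it equals 204; the coefficient of m is -20 (from the two edges through S).
So -20·m + 204 = 2·62 = 124 ⇒ m = 4.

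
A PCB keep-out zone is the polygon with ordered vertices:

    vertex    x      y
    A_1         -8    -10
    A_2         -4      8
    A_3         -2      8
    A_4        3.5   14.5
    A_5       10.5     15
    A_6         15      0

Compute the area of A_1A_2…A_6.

325.875

Apply the shoelace formula: 2A = Σ (x_i·y_{i+1} − x_{i+1}·y_i), indices taken mod 6.
Cross-terms: -104, -16, -57, -99.75, -225, -150  ⇒  Σ = -651.75
Area = |Σ|/2 = 325.875.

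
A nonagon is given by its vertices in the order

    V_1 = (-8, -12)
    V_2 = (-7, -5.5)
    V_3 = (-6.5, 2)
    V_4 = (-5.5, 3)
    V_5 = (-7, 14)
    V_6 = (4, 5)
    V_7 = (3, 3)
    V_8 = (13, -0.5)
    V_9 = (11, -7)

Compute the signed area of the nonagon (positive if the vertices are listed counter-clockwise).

V_1→V_2: (-8)(-5.5) − (-7)(-12) = -40
V_2→V_3: (-7)(2) − (-6.5)(-5.5) = -49.75
V_3→V_4: (-6.5)(3) − (-5.5)(2) = -8.5
V_4→V_5: (-5.5)(14) − (-7)(3) = -56
V_5→V_6: (-7)(5) − (4)(14) = -91
V_6→V_7: (4)(3) − (3)(5) = -3
V_7→V_8: (3)(-0.5) − (13)(3) = -40.5
V_8→V_9: (13)(-7) − (11)(-0.5) = -85.5
V_9→V_1: (11)(-12) − (-8)(-7) = -188
Σ = -562.25
Signed area = Σ/2 = -281.125 (negative ⇒ clockwise traversal).

-281.125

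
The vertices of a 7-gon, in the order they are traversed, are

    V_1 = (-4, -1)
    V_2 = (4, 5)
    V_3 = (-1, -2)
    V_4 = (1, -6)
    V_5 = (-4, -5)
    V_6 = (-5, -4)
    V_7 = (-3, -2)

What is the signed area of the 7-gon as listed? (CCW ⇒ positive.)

V_1→V_2: (-4)(5) − (4)(-1) = -16
V_2→V_3: (4)(-2) − (-1)(5) = -3
V_3→V_4: (-1)(-6) − (1)(-2) = 8
V_4→V_5: (1)(-5) − (-4)(-6) = -29
V_5→V_6: (-4)(-4) − (-5)(-5) = -9
V_6→V_7: (-5)(-2) − (-3)(-4) = -2
V_7→V_1: (-3)(-1) − (-4)(-2) = -5
Σ = -56
Signed area = Σ/2 = -28 (negative ⇒ clockwise traversal).

-28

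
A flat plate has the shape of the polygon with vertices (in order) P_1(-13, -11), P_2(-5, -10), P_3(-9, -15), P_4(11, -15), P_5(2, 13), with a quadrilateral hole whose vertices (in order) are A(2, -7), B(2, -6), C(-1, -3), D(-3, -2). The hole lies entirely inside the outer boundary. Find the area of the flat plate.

336

Outer boundary:
Σ = (75) + (-15) + (300) + (173) + (147) = 680
Area = |Σ|/2 = 340.
Hole:
Apply the surveyor's formula: 2A = Σ (x_i·y_{i+1} − x_{i+1}·y_i), indices taken mod 4.
Cross-terms: 2, -12, -7, 25  ⇒  Σ = 8
Area = |Σ|/2 = 4.
Net area = 340 − 4 = 336.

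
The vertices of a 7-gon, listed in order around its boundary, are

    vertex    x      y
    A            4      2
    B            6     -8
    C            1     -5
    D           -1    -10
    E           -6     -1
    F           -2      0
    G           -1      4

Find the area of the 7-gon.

A→B: (4)(-8) − (6)(2) = -44
B→C: (6)(-5) − (1)(-8) = -22
C→D: (1)(-10) − (-1)(-5) = -15
D→E: (-1)(-1) − (-6)(-10) = -59
E→F: (-6)(0) − (-2)(-1) = -2
F→G: (-2)(4) − (-1)(0) = -8
G→A: (-1)(2) − (4)(4) = -18
Σ = -168
Area = |Σ|/2 = 84.

84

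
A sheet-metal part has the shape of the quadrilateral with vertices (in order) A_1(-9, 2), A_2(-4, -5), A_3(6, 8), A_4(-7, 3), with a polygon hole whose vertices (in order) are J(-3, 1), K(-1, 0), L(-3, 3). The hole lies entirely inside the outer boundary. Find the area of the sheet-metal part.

67

Outer boundary:
Σ = (53) + (-2) + (74) + (13) = 138
Area = |Σ|/2 = 69.
Hole:
Apply the shoelace formula: 2A = Σ (x_i·y_{i+1} − x_{i+1}·y_i), indices taken mod 3.
Σ = (1) + (-3) + (6) = 4
Area = |Σ|/2 = 2.
Net area = 69 − 2 = 67.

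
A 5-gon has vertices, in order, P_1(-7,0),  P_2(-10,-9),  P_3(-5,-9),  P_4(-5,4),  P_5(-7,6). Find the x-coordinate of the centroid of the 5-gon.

Apply Gauss's area formula. First the cross-terms c_i = x_i·y_{i+1} − x_{i+1}·y_i:
  63, 45, -65, -2, 42  ⇒  2A = 83, A = 41.5.
Then Σ (x_i + x_{i+1})·c_i = -1660, so x̄ = -1660 / (6·41.5) = -20/3.

-20/3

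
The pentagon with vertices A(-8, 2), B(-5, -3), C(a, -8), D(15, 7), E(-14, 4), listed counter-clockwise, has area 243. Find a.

Write out the shoelace sum; only the two edges meeting at C involve a:
2·Area = [((-5)·(-8) − a·(-3)) + (a·7 − 15·(-8))] + 196
       = 10·a + 356 = 486
⇒ a = 13.

13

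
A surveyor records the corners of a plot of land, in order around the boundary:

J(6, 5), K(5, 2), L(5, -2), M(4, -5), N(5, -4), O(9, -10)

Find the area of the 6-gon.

Apply the shoelace (surveyor's) formula: 2A = Σ (x_i·y_{i+1} − x_{i+1}·y_i), indices taken mod 6.
Cross-terms: -13, -20, -17, 9, -14, 105  ⇒  Σ = 50
Area = |Σ|/2 = 25.

25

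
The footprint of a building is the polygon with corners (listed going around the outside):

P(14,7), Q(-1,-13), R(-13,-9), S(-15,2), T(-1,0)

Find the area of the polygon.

Σ = (-175) + (-160) + (-161) + (2) + (-7) = -501
Area = |Σ|/2 = 250.5.

250.5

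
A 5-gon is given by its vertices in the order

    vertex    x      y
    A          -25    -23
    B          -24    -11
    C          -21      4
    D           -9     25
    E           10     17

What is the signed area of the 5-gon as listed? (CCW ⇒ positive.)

Σ = (-277) + (-327) + (-489) + (-403) + (195) = -1301
Signed area = Σ/2 = -650.5 (negative ⇒ clockwise traversal).

-650.5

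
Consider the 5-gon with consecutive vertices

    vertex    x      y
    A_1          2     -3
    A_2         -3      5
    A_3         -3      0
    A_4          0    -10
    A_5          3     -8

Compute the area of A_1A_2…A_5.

A_1→A_2: (2)(5) − (-3)(-3) = 1
A_2→A_3: (-3)(0) − (-3)(5) = 15
A_3→A_4: (-3)(-10) − (0)(0) = 30
A_4→A_5: (0)(-8) − (3)(-10) = 30
A_5→A_1: (3)(-3) − (2)(-8) = 7
Σ = 83
Area = |Σ|/2 = 41.5.

41.5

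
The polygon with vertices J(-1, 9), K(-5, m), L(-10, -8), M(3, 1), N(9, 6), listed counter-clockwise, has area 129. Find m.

7

The doubled signed area Σ (x_i y_{i+1} − x_{i+1} y_i) is linear in m.
With m=0 it equals 195; the coefficient of m is 9 (from the two edges through K).
So 9·m + 195 = 2·129 = 258 ⇒ m = 7.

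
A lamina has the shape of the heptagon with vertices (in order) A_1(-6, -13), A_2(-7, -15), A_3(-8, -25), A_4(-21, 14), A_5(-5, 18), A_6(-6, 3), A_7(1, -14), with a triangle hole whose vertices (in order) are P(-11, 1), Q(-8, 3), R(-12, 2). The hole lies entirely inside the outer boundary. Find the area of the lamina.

Outer boundary:
A_1→A_2: (-6)(-15) − (-7)(-13) = -1
A_2→A_3: (-7)(-25) − (-8)(-15) = 55
A_3→A_4: (-8)(14) − (-21)(-25) = -637
A_4→A_5: (-21)(18) − (-5)(14) = -308
A_5→A_6: (-5)(3) − (-6)(18) = 93
A_6→A_7: (-6)(-14) − (1)(3) = 81
A_7→A_1: (1)(-13) − (-6)(-14) = -97
Σ = -814
Area = |Σ|/2 = 407.
Hole:
Apply the shoelace (surveyor's) formula: 2A = Σ (x_i·y_{i+1} − x_{i+1}·y_i), indices taken mod 3.
Cross-terms: -25, 20, 10  ⇒  Σ = 5
Area = |Σ|/2 = 2.5.
Net area = 407 − 2.5 = 404.5.

404.5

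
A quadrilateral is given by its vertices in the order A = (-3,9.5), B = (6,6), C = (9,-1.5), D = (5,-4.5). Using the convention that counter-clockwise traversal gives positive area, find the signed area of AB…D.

-68.5

Apply the shoelace (surveyor's) formula: 2A = Σ (x_i·y_{i+1} − x_{i+1}·y_i), indices taken mod 4.
Σ = (-75) + (-63) + (-33) + (34) = -137
Signed area = Σ/2 = -68.5 (negative ⇒ clockwise traversal).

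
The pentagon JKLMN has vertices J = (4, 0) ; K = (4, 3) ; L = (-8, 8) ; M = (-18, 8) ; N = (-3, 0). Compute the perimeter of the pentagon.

50

|JK| = √((0)² + (3)²) = √9 = 3
|KL| = √((-12)² + (5)²) = √169 = 13
|LM| = √((-10)² + (0)²) = √100 = 10
|MN| = √((15)² + (-8)²) = √289 = 17
|NJ| = √((7)² + (0)²) = √49 = 7
Perimeter = 3 + 13 + 10 + 17 + 7 = 50.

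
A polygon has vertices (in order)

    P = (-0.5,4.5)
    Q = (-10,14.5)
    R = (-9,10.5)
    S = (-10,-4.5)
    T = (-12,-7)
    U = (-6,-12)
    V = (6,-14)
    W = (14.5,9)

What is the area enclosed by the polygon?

404.75

Σ = (37.75) + (25.5) + (145.5) + (16) + (102) + (156) + (257) + (69.75) = 809.5
Area = |Σ|/2 = 404.75.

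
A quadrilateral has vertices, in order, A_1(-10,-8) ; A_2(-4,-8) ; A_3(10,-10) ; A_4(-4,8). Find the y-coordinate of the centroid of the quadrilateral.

Apply the surveyor's formula. First the cross-terms c_i = x_i·y_{i+1} − x_{i+1}·y_i:
  48, 120, 40, 112  ⇒  2A = 320, A = 160.
Then Σ (y_i + y_{i+1})·c_i = -3008, so ȳ = -3008 / (6·160) = -47/15.

-47/15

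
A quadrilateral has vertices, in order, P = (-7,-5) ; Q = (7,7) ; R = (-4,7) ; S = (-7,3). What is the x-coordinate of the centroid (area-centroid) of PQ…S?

-80/39

Apply the surveyor's formula. First the cross-terms c_i = x_i·y_{i+1} − x_{i+1}·y_i:
  -14, 77, 37, 56  ⇒  2A = 156, A = 78.
Then Σ (x_i + x_{i+1})·c_i = -960, so x̄ = -960 / (6·78) = -80/39.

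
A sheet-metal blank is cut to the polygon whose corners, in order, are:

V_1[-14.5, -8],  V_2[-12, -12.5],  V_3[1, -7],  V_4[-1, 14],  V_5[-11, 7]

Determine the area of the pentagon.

Apply the surveyor's formula: 2A = Σ (x_i·y_{i+1} − x_{i+1}·y_i), indices taken mod 5.
Cross-terms: 85.25, 96.5, 7, 147, 189.5  ⇒  Σ = 525.25
Area = |Σ|/2 = 262.625.

262.625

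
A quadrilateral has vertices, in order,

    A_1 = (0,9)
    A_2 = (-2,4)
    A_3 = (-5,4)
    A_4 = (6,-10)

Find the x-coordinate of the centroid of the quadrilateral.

Apply the shoelace formula. First the cross-terms c_i = x_i·y_{i+1} − x_{i+1}·y_i:
  18, 12, 26, 54  ⇒  2A = 110, A = 55.
Then Σ (x_i + x_{i+1})·c_i = 230, so x̄ = 230 / (6·55) = 23/33.

23/33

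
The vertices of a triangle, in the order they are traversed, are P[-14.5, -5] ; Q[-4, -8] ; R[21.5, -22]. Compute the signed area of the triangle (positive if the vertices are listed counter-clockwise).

P→Q: (-14.5)(-8) − (-4)(-5) = 96
Q→R: (-4)(-22) − (21.5)(-8) = 260
R→P: (21.5)(-5) − (-14.5)(-22) = -426.5
Σ = -70.5
Signed area = Σ/2 = -35.25 (negative ⇒ clockwise traversal).

-35.25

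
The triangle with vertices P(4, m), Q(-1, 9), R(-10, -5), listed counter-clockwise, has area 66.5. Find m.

The doubled signed area Σ (x_i y_{i+1} − x_{i+1} y_i) is linear in m.
With m=0 it equals 151; the coefficient of m is -9 (from the two edges through P).
So -9·m + 151 = 2·66.5 = 133 ⇒ m = 2.

2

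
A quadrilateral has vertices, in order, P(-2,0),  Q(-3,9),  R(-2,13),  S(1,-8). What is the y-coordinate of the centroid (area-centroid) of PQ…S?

37/12

Apply the surveyor's formula. First the cross-terms c_i = x_i·y_{i+1} − x_{i+1}·y_i:
  -18, -21, 3, -16  ⇒  2A = -52, A = -26.
Then Σ (y_i + y_{i+1})·c_i = -481, so ȳ = -481 / (6·(-26)) = 37/12.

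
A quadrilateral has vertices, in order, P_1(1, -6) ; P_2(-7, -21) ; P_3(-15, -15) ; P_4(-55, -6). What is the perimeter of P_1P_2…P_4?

124

|P_1P_2| = √((-8)² + (-15)²) = √289 = 17
|P_2P_3| = √((-8)² + (6)²) = √100 = 10
|P_3P_4| = √((-40)² + (9)²) = √1681 = 41
|P_4P_1| = √((56)² + (0)²) = √3136 = 56
Perimeter = 17 + 10 + 41 + 56 = 124.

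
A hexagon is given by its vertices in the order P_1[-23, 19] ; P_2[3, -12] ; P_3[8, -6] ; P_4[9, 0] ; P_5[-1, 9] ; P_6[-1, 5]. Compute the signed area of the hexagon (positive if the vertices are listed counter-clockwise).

Cross-terms: 219, 78, 54, 81, 4, 96  ⇒  Σ = 532
Signed area = Σ/2 = 266 (positive ⇒ counter-clockwise traversal).

266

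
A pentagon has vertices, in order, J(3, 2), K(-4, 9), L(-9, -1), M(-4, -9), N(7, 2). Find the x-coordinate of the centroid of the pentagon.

-158/65

Apply Gauss's area formula. First the cross-terms c_i = x_i·y_{i+1} − x_{i+1}·y_i:
  35, 85, 77, 55, 8  ⇒  2A = 260, A = 130.
Then Σ (x_i + x_{i+1})·c_i = -1896, so x̄ = -1896 / (6·130) = -158/65.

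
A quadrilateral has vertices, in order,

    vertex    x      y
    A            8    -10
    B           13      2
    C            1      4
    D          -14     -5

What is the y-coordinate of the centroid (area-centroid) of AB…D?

Apply the shoelace formula. First the cross-terms c_i = x_i·y_{i+1} − x_{i+1}·y_i:
  146, 50, 51, 180  ⇒  2A = 427, A = 213.5.
Then Σ (y_i + y_{i+1})·c_i = -3619, so ȳ = -3619 / (6·213.5) = -517/183.

-517/183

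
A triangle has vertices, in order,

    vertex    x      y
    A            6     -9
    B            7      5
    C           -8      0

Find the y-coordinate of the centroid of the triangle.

Apply the surveyor's formula. First the cross-terms c_i = x_i·y_{i+1} − x_{i+1}·y_i:
  93, 40, 72  ⇒  2A = 205, A = 102.5.
Then Σ (y_i + y_{i+1})·c_i = -820, so ȳ = -820 / (6·102.5) = -4/3.

-4/3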